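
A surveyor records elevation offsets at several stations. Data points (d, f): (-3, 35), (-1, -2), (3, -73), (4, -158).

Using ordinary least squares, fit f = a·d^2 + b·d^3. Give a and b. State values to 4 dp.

AᵀA·[a, b]ᵀ = Aᵀf reads: 419·a + 1023·b = -2872;  1023·a + 5555·b = -13026.
(Σd^2·d^2 = 419, Σd^2·d^3 = 1023, Σd^3·d^3 = 5555, Σd^2·f = -2872, Σd^3·f = -13026.)
Determinant 419·5555 − 1023² = 1281016.
a = ((-2872)·5555 − 1023·(-13026))/1281016 = -119471/58228; b = (419·(-13026) − 1023·(-2872))/1281016 = -1259919/640508.

a = -2.0518, b = -1.9671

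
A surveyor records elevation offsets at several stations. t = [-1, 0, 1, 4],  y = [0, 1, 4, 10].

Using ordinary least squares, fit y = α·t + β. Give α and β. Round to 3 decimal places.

α = 2.071, β = 1.679

Compute the Gram sums: Σt·t = 18, Σt = 4, Σ1 = 4.
And Σt·y = 44, Σy = 15.
XᵀX·[α, β]ᵀ = Xᵀy becomes [[18, 4]; [4, 4]]·[α, β]ᵀ = [44, 15]ᵀ.
det = 18·4 − 4² = 56.
α = (44·4 − 4·15)/56 = 29/14; β = (18·15 − 4·44)/56 = 47/28.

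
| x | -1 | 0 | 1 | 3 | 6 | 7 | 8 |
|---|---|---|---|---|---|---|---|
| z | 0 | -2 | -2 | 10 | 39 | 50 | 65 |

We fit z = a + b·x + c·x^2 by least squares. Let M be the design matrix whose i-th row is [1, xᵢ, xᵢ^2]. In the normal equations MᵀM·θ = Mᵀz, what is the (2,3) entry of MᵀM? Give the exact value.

Row 2 ↔ basis x, column 3 ↔ basis x^2, so (MᵀM)_{2,3} = Σᵢ (x)·(x^2) = (-1)·(1) + (0)·(0) + (1)·(1) + (3)·(9) + (6)·(36) + (7)·(49) + (8)·(64) = 1098.

1098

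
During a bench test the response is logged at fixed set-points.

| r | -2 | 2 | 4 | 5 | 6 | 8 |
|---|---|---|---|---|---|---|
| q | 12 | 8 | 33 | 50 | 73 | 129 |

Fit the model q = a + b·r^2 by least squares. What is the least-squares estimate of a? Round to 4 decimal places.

From the data, Σ1 = 6, Σr^2 = 149, Σr^2·r^2 = 6305.
And Σq = 305, Σr^2·q = 12742.
So MᵀM·[a, b]ᵀ = Mᵀq: [[6, 149]; [149, 6305]]·[a, b]ᵀ = [305, 12742]ᵀ.
Determinant 6·6305 − 149² = 15629.
a = (305·6305 − 149·12742)/15629 = 24467/15629; b = (6·12742 − 149·305)/15629 = 31007/15629.

a = 1.5655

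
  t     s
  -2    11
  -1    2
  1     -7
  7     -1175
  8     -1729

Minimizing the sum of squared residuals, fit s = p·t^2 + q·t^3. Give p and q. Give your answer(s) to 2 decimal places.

p = -2.94, q = -3.01

Forming AᵀA = [[6515, 49543]; [49543, 379859]] and Aᵀs = [-168192, -1288370]ᵀ gives AᵀA·[p, q]ᵀ = Aᵀs.
det = 6515·379859 − 49543² = 20272536.
p = ((-168192)·379859 − 49543·(-1288370))/20272536 = -29765009/10136268; q = (6515·(-1288370) − 49543·(-168192))/20272536 = -30497147/10136268.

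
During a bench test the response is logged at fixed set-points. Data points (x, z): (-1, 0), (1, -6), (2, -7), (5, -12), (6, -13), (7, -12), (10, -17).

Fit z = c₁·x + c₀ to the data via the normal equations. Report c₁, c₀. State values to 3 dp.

c₁ = -1.428, c₀ = -3.451

Setting ∂/∂c₁ … = 0 gives: 216·c₁ + 30·c₀ = -412;  30·c₁ + 7·c₀ = -67.
Eliminating c₀: 7·(row 1) − 30·(row 2) gives 612·c₁ = 7·(-412) − 30·(-67) = -874, so c₁ = -437/306.
Then c₀ = ((-67) − 30·(-437/306))/7 = -176/51.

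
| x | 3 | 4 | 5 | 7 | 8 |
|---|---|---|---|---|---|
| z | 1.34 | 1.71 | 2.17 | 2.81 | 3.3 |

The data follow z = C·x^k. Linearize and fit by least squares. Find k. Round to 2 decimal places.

k = 0.91

Taking logs, ln z = k·ln x + ln C, so regress ln z on ln x.
AᵀA = [[13.8297, 8.1197]; [8.1197, 5]], rhs = [6.8053, 3.8310]ᵀ  (here Σln x = 8.1197, Σ(ln x)² = 13.8297, Σln z = 3.8310, Σln x·ln z = 6.8053).
Δ = 13.8297·5 − (8.1197)² = 3.2190; k = (6.8053·5 − 8.1197·3.8310)/3.2190 = 0.90713, ln C = (13.8297·3.8310 − 8.1197·6.8053)/3.2190 = -0.70693.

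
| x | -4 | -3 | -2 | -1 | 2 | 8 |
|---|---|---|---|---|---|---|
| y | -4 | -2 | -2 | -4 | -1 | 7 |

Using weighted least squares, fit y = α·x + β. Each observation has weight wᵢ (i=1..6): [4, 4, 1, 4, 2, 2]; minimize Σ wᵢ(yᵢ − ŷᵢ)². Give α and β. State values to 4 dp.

From the data, Σwᵢ·x·x = 244, Σwᵢ·x = -14, Σwᵢ·1 = 17.
For MᵀWy: Σwᵢ·x·y = 216, Σwᵢ·y = -30.
Eliminating β: 17·(row 1) − (-14)·(row 2) gives 3952·α = 17·216 − (-14)·(-30) = 3252, so α = 813/988.
Then β = ((-30) − (-14)·(813/988))/17 = -537/494.

α = 0.8229, β = -1.0870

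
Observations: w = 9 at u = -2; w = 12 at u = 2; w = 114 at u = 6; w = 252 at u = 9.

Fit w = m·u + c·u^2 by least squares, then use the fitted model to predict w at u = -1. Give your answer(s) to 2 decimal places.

The normal system MᵀM·[m, c]ᵀ = Mᵀw is [[125, 945]; [945, 7889]]·[m, c]ᵀ = [2958, 24600]ᵀ.
Determinant 125·7889 − 945² = 93100.
m = (2958·7889 − 945·24600)/93100 = 6333/6650; c = (125·24600 − 945·2958)/93100 = 27969/9310.
At u = -1: ŵ = (6333/6650)·(-1) + (27969/9310)·(1) = 47757/23275.

ŵ = 2.05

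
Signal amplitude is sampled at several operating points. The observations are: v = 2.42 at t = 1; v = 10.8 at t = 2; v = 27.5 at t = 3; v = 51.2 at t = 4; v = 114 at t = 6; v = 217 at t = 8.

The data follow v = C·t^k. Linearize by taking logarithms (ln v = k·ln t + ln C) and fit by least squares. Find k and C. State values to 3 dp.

k = 2.161, C = 2.459

Linearized form: ln v = k·ln t + ln C. From the 6 transformed points,
AᵀA = [[11.1437, 7.0493]; [7.0493, 6]], rhs = [30.4198, 20.6293]ᵀ  (here Σln t = 7.0493, Σ(ln t)² = 11.1437, Σln v = 20.6293, Σln t·ln v = 30.4198).
Solving (det = 17.1702): k = 2.16057, ln C = 0.89983, so C = exp(0.89983) = 2.45918.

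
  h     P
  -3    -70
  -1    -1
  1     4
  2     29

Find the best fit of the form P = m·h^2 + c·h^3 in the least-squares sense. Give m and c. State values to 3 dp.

The normal equations are: 99·m + (-211)·c = -511;  (-211)·m + 795·c = 2127.
det = 99·795 − (-211)² = 34184.
m = ((-511)·795 − (-211)·2127)/34184 = 5319/4273; c = (99·2127 − (-211)·(-511))/34184 = 12844/4273.

m = 1.245, c = 3.006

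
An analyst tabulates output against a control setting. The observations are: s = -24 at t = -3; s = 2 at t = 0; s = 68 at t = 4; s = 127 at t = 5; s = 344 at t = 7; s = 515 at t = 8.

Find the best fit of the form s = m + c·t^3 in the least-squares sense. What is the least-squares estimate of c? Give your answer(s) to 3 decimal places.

c = 0.999

Entries of AᵀA: Σ1 = 6, Σt^3 = 1017, Σt^3·t^3 = 400243.
Right-hand side: Σs = 1032, Σt^3·s = 402547.
Normal equations: [[6, 1017]; [1017, 400243]]·[m, c]ᵀ = [1032, 402547]ᵀ.
Determinant 6·400243 − 1017² = 1367169.
m = (1032·400243 − 1017·402547)/1367169 = 1220159/455723; c = (6·402547 − 1017·1032)/1367169 = 455246/455723.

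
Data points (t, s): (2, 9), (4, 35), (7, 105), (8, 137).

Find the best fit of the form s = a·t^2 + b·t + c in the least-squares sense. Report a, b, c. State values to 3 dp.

MᵀM·[a, b, c]ᵀ = Mᵀs reads: 6769·a + 927·b + 133·c = 14509;  927·a + 133·b + 21·c = 1989;  133·a + 21·b + 4·c = 286.
Solving the 3×3 system (Gaussian elimination) gives a = 247/118, b = 45/118, c = -6/59.

a = 2.093, b = 0.381, c = -0.102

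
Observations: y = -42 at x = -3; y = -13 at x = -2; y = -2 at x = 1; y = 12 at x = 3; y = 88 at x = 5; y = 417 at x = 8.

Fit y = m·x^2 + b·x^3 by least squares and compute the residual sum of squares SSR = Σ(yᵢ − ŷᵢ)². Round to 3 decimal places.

SSR = 6.427

Sums needed: Σx^2·x^2 = 4900, Σx^2·x^3 = 35862, Σx^3·x^3 = 279292.
For Aᵀy: Σx^2·y = 28564, Σx^3·y = 226064.
So AᵀA·[m, b]ᵀ = Aᵀy: [[4900, 35862]; [35862, 279292]]·[m, b]ᵀ = [28564, 226064]ᵀ.
Determinant 4900·279292 − 35862² = 82447756.
m = (28564·279292 − 35862·226064)/82447756 = -32352620/20611939; b = (4900·226064 − 35862·28564)/82447756 = 20837858/20611939.
Residuals: -11905692/20611939, 1656361/1212467, -29709116/20611939, -24105318/20611939, 17933882/20611939, -3237053/20611939; SSR = 132468214/20611939.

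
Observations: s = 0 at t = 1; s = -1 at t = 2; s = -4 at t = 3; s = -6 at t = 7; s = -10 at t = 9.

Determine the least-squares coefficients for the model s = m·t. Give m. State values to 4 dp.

m = -1.0139

Forming XᵀX = [[144]] and Xᵀs = [-146]ᵀ gives XᵀX·[m]ᵀ = Xᵀs.
Hence m = -146 / 144 ≈ -1.01389.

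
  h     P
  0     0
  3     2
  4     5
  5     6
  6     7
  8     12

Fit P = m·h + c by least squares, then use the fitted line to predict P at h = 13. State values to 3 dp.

MᵀM·[m, c]ᵀ = MᵀP reads: 150·m + 26·c = 194;  26·m + 6·c = 32.
Eliminating c: 6·(row 1) − 26·(row 2) gives 224·m = 6·194 − 26·32 = 332, so m = 83/56.
Then c = (32 − 26·(83/56))/6 = -61/56.
At h = 13: P̂ = (83/56)·(13) + (-61/56)·(1) = 509/28.

P̂ = 18.179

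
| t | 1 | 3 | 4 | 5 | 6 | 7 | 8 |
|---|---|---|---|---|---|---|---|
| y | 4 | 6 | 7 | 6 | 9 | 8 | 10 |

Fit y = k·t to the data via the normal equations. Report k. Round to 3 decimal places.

The normal system MᵀM·[k]ᵀ = Mᵀy is [[200]]·[k]ᵀ = [270]ᵀ.
Hence k = 270 / 200 ≈ 1.35.

k = 1.350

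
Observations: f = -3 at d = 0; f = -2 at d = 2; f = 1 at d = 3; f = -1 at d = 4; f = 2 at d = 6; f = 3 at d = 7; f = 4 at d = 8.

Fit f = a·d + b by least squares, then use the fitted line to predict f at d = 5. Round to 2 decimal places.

f̂ = 1.19

The normal equations are: 178·a + 30·b = 60;  30·a + 7·b = 4.
(Σd·d = 178, Σd = 30, Σ1 = 7, Σd·f = 60, Σf = 4.)
Determinant 178·7 − 30² = 346.
a = (60·7 − 30·4)/346 = 150/173; b = (178·4 − 30·60)/346 = -544/173.
At d = 5: f̂ = (150/173)·(5) + (-544/173)·(1) = 206/173.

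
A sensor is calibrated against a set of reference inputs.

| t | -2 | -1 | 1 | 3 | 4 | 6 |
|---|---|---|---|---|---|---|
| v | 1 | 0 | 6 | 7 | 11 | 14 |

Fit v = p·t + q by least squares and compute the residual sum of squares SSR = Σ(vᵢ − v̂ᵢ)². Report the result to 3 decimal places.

Entries of XᵀX: Σt·t = 67, Σt = 11, Σ1 = 6.
And Σt·v = 153, Σv = 39.
Normal equations: [[67, 11]; [11, 6]]·[p, q]ᵀ = [153, 39]ᵀ.
Δ = 67·6 − 11² = 281.
p = (153·6 − 11·39)/281 = 489/281; q = (67·39 − 11·153)/281 = 930/281.
Residuals: 329/281, -441/281, 267/281, -430/281, 205/281, 70/281; SSR = 2156/281.

SSR = 7.673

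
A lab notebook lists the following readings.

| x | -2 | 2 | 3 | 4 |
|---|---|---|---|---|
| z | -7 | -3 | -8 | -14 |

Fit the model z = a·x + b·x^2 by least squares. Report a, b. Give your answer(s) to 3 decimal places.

a = 1.029, b = -1.164

Normal-equation sums: Σx·x = 33, Σx·x^2 = 91, Σx^2·x^2 = 369.
Right-hand side: Σx·z = -72, Σx^2·z = -336.
Normal equations: [[33, 91]; [91, 369]]·[a, b]ᵀ = [-72, -336]ᵀ.
det = 33·369 − 91² = 3896.
a = ((-72)·369 − 91·(-336))/3896 = 501/487; b = (33·(-336) − 91·(-72))/3896 = -567/487.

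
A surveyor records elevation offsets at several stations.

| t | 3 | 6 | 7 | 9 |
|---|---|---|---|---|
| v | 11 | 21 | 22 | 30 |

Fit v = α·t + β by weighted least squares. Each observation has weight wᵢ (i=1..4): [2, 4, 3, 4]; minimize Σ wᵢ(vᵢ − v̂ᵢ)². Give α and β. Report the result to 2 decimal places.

α = 3.11, β = 1.65

From the data, Σwᵢ·t·t = 633, Σwᵢ·t = 87, Σwᵢ·1 = 13.
Right-hand side: Σwᵢ·t·v = 2112, Σwᵢ·v = 292.
Normal equations: [[633, 87]; [87, 13]]·[α, β]ᵀ = [2112, 292]ᵀ.
det = 633·13 − 87² = 660.
α = (2112·13 − 87·292)/660 = 171/55; β = (633·292 − 87·2112)/660 = 91/55.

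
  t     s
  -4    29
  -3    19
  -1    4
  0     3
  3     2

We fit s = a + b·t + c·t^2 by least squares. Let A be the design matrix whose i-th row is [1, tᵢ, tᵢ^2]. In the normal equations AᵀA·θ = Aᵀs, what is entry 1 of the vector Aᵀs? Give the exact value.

Entry 1 ↔ basis 1, so (Aᵀs)_{1} = Σᵢ sᵢ = (1)·(29) + (1)·(19) + (1)·(4) + (1)·(3) + (1)·(2) = 57.

57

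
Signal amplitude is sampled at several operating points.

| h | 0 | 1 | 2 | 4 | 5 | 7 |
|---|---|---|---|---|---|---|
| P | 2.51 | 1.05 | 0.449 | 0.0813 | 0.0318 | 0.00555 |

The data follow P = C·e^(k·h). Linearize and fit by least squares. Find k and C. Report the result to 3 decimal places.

Linearized form: ln P = k·h + ln C. From the 6 transformed points,
XᵀX = [[95.0000, 19.0000]; [19.0000, 6]], rhs = [-65.1903, -10.9835]ᵀ  (here Σh = 19.0000, Σ(h)² = 95.0000, Σln P = -10.9835, Σh·ln P = -65.1903).
Solving (det = 209.0000): k = -0.87299, ln C = 0.93388, so C = exp(0.93388) = 2.54436.

k = -0.873, C = 2.544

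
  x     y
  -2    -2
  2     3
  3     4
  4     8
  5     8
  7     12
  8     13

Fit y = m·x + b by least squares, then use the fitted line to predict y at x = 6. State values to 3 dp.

ŷ = 9.923

Forming MᵀM = [[171, 27]; [27, 7]] and Mᵀy = [282, 46]ᵀ gives MᵀM·[m, b]ᵀ = Mᵀy.
Determinant 171·7 − 27² = 468.
m = (282·7 − 27·46)/468 = 61/39; b = (171·46 − 27·282)/468 = 7/13.
At x = 6: ŷ = (61/39)·(6) + (7/13)·(1) = 129/13.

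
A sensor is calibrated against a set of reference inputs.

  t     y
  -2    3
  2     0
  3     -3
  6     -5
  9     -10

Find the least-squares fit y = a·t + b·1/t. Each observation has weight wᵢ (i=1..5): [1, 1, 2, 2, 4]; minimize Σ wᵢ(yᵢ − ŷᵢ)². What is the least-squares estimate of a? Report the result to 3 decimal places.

Sums needed: Σwᵢ·t·t = 422, Σwᵢ·t·1/t = 10, Σwᵢ·1/t·1/t = 67/81.
Right-hand side: Σwᵢ·t·y = -444, Σwᵢ·1/t·y = -173/18.
Normal equations: [[422, 10]; [10, 67/81]]·[a, b]ᵀ = [-444, -173/18]ᵀ.
det = 422·(67/81) − 10² = 20174/81.
a = ((-444)·(67/81) − 10·(-173/18))/(20174/81) = -21963/20174; b = (422·(-173/18) − 10·(-444))/(20174/81) = 31113/20174.

a = -1.089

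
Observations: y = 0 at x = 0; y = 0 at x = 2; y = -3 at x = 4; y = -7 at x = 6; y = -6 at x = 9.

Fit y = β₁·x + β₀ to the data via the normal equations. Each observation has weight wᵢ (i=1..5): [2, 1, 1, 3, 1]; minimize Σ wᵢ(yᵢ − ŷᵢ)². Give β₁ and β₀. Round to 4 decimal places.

The normal system AᵀWA·[β₁, β₀]ᵀ = AᵀWy is [[209, 33]; [33, 8]]·[β₁, β₀]ᵀ = [-192, -30]ᵀ.
det = 209·8 − 33² = 583.
β₁ = ((-192)·8 − 33·(-30))/583 = -546/583; β₀ = (209·(-30) − 33·(-192))/583 = 6/53.

β₁ = -0.9365, β₀ = 0.1132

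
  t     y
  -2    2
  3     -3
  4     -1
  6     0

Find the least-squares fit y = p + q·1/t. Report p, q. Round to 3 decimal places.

Normal-equation sums: Σ1 = 4, Σ1/t = 1/4, Σ1/t·1/t = 65/144.
Right-hand side: Σy = -2, Σ1/t·y = -9/4.
XᵀX·[p, q]ᵀ = Xᵀy becomes [[4, 1/4]; [1/4, 65/144]]·[p, q]ᵀ = [-2, -9/4]ᵀ.
Δ = 4·(65/144) − (1/4)² = 251/144.
p = ((-2)·(65/144) − (1/4)·(-9/4))/(251/144) = -49/251; q = (4·(-9/4) − (1/4)·(-2))/(251/144) = -1224/251.

p = -0.195, q = -4.876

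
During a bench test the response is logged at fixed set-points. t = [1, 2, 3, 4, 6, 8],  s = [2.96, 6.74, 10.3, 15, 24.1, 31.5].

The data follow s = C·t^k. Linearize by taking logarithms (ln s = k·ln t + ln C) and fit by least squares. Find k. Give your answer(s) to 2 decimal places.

k = 1.15

Taking logs, ln s = k·ln t + ln C, so regress ln s on ln t.
Over the data: Σln t = 7.0493, Σ(ln t)² = 11.1437, Σln s = 14.6656, Σln t·ln s = 20.5146.
Normal system: [[11.1437, 7.0493]; [7.0493, 6]]·[k, ln C]ᵀ = [20.5146, 14.6656]ᵀ.
Solving (det = 17.1702): k = 1.14769, ln C = 1.09588.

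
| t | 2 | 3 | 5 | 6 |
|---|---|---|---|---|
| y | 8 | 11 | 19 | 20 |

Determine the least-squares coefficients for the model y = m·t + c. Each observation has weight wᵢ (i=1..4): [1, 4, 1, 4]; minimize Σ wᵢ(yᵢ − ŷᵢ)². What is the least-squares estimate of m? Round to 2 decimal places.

m = 3.06

Entries of AᵀWA: Σwᵢ·t·t = 209, Σwᵢ·t = 43, Σwᵢ·1 = 10.
Moment sums: Σwᵢ·t·y = 723, Σwᵢ·y = 151.
Normal equations: [[209, 43]; [43, 10]]·[m, c]ᵀ = [723, 151]ᵀ.
Eliminating c: 10·(row 1) − 43·(row 2) gives 241·m = 10·723 − 43·151 = 737, so m = 737/241.
Then c = (151 − 43·(737/241))/10 = 470/241.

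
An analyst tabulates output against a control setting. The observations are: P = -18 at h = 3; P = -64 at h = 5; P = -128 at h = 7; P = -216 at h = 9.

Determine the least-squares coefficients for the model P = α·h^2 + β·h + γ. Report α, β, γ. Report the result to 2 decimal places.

α = -2.63, β = -1.40, γ = 9.53

The normal system AᵀA·[α, β, γ]ᵀ = AᵀP is [[9668, 1224, 164]; [1224, 164, 24]; [164, 24, 4]]·[α, β, γ]ᵀ = [-25530, -3214, -426]ᵀ.
Inverting the 3×3 Gram matrix, [α, β, γ]ᵀ = [-21/8, -7/5, 381/40]ᵀ.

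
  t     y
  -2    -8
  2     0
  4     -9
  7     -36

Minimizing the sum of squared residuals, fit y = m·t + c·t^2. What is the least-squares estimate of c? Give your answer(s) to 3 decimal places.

Setting ∂/∂m … = 0 gives: 73·m + 407·c = -272;  407·m + 2689·c = -1940.
(Σt·t = 73, Σt·t^2 = 407, Σt^2·t^2 = 2689, Σt·y = -272, Σt^2·y = -1940.)
Determinant 73·2689 − 407² = 30648.
m = ((-272)·2689 − 407·(-1940))/30648 = 14543/7662; c = (73·(-1940) − 407·(-272))/30648 = -7729/7662.

c = -1.009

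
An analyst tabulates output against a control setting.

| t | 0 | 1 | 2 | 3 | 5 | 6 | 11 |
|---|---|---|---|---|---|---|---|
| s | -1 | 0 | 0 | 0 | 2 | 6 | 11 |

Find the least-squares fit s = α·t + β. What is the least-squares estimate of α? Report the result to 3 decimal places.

α = 1.131

XᵀX·[α, β]ᵀ = Xᵀs reads: 196·α + 28·β = 167;  28·α + 7·β = 18.
(Σt·t = 196, Σt = 28, Σ1 = 7, Σt·s = 167, Σs = 18.)
Eliminating β: 7·(row 1) − 28·(row 2) gives 588·α = 7·167 − 28·18 = 665, so α = 95/84.
Then β = (18 − 28·(95/84))/7 = -41/21.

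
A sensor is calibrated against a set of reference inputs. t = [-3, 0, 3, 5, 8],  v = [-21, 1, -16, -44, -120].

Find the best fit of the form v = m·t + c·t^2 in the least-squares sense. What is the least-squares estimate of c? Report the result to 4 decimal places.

From the data, Σt·t = 107, Σt·t^2 = 637, Σt^2·t^2 = 4883.
For Mᵀv: Σt·v = -1165, Σt^2·v = -9113.
Determinant 107·4883 − 637² = 116712.
m = ((-1165)·4883 − 637·(-9113))/116712 = 19381/19452; c = (107·(-9113) − 637·(-1165))/116712 = -38831/19452.

c = -1.9962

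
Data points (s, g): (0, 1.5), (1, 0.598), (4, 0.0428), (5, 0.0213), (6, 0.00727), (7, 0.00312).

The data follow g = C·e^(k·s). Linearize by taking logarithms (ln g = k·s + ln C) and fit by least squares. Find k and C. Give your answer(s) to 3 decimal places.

k = -0.877, C = 1.483

Taking logs, ln g = k·s + ln C, so regress ln g on s.
XᵀX = [[127.0000, 23.0000]; [23.0000, 6]], rhs = [-102.2977, -17.8029]ᵀ  (here Σs = 23.0000, Σ(s)² = 127.0000, Σln g = -17.8029, Σs·ln g = -102.2977).
Solving (det = 233.0000): k = -0.87691, ln C = 0.39434, so C = exp(0.39434) = 1.48340.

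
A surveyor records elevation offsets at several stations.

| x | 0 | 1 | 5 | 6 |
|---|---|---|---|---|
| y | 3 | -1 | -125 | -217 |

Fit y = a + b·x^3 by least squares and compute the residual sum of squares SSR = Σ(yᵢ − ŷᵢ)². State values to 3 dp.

Setting ∂/∂a … = 0 gives: 4·a + 342·b = -340;  342·a + 62282·b = -62498.
(Σ1 = 4, Σx^3 = 342, Σx^3·x^3 = 62282, Σy = -340, Σx^3·y = -62498.)
Determinant 4·62282 − 342² = 132164.
a = ((-340)·62282 − 342·(-62498))/132164 = 2611/1739; b = (4·(-62498) − 342·(-340))/132164 = -33428/33041.
Residuals: 2606/1739, -49222/33041, -1234/33041, 942/33041; SSR = 147600/33041.

SSR = 4.467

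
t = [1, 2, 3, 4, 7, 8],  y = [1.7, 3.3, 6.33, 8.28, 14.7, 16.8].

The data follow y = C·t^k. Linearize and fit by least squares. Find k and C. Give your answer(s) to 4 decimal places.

k = 1.1214, C = 1.6806

Taking logs, ln y = k·ln t + ln C, so regress ln y on ln t.
Over the data: Σln t = 7.2034, Σ(ln t)² = 11.7199, Σln y = 11.1929, Σln t·ln y = 16.8824.
Normal system: [[11.7199, 7.2034]; [7.2034, 6]]·[k, ln C]ᵀ = [16.8824, 11.1929]ᵀ.
Slope k = (n·Σln t·ln y − Σln t·Σln y)/(n·Σ(ln t)² − (Σln t)²) = (6·16.8824 − 7.2034·11.1929)/18.4301 = 1.12140; ln C = (Σln y − k·Σln t)/n = 0.51917, so C = exp(0.51917) = 1.68063.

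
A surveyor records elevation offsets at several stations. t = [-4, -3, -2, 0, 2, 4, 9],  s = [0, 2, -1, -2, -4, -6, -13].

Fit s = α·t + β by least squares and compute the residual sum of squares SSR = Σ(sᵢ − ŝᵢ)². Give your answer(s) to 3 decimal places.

Forming MᵀM = [[130, 6]; [6, 7]] and Mᵀs = [-153, -24]ᵀ gives MᵀM·[α, β]ᵀ = Mᵀs.
Eliminating β: 7·(row 1) − 6·(row 2) gives 874·α = 7·(-153) − 6·(-24) = -927, so α = -927/874.
Then β = ((-24) − 6·(-927/874))/7 = -1101/437.
Residuals: -753/437, 1169/874, -263/437, 227/437, 280/437, 333/437, -43/46; SSR = 6341/874.

SSR = 7.255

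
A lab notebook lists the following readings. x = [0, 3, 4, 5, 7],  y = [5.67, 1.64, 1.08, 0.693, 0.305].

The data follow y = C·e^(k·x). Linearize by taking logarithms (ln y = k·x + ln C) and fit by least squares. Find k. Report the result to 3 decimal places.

Let Y = ln y. Fitting Y = k·x + ln C by least squares:
XᵀX = [[99.0000, 19.0000]; [19.0000, 5]], rhs = [-8.3538, 0.7527]ᵀ  (here Σx = 19.0000, Σ(x)² = 99.0000, Σln y = 0.7527, Σx·ln y = -8.3538).
Slope k = (n·Σx·ln y − Σx·Σln y)/(n·Σ(x)² − (Σx)²) = (5·-8.3538 − 19.0000·0.7527)/134.0000 = -0.41843; ln C = (Σln y − k·Σx)/n = 1.74058.

k = -0.418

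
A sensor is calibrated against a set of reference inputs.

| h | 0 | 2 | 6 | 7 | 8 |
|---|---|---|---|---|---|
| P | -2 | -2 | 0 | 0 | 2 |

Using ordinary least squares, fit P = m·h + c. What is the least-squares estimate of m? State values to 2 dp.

m = 0.45

Sums needed: Σh·h = 153, Σh = 23, Σ1 = 5.
For XᵀP: Σh·P = 12, ΣP = -2.
XᵀX·[m, c]ᵀ = XᵀP becomes [[153, 23]; [23, 5]]·[m, c]ᵀ = [12, -2]ᵀ.
det = 153·5 − 23² = 236.
m = (12·5 − 23·(-2))/236 = 53/118; c = (153·(-2) − 23·12)/236 = -291/118.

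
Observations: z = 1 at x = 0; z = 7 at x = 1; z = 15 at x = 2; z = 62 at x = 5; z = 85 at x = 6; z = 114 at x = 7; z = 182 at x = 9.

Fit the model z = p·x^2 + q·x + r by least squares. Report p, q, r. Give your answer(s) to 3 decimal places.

With design matrix M, MᵀM = [[10900, 1422, 196]; [1422, 196, 30]; [196, 30, 7]] and Mᵀz = [25005, 3293, 466]ᵀ.
Row-reducing yields p = 182191/91698, q = 63239/30566, r = 95023/45849.

p = 1.987, q = 2.069, r = 2.073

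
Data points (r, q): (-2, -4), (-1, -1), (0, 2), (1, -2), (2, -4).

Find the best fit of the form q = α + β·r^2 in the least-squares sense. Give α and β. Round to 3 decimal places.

α = 0.629, β = -1.214

Entries of XᵀX: Σ1 = 5, Σr^2 = 10, Σr^2·r^2 = 34.
Moment sums: Σq = -9, Σr^2·q = -35.
So XᵀX·[α, β]ᵀ = Xᵀq: [[5, 10]; [10, 34]]·[α, β]ᵀ = [-9, -35]ᵀ.
Δ = 5·34 − 10² = 70.
α = ((-9)·34 − 10·(-35))/70 = 22/35; β = (5·(-35) − 10·(-9))/70 = -17/14.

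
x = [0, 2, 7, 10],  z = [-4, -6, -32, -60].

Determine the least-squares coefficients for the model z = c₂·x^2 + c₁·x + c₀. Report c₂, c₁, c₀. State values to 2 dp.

c₂ = -0.55, c₁ = -0.17, c₀ = -3.81

Compute the Gram sums: Σx^2·x^2 = 12417, Σx^2·x = 1351, Σx^2 = 153, Σx·x = 153, Σx = 19, Σ1 = 4.
Moment sums: Σx^2·z = -7592, Σx·z = -836, Σz = -102.
Normal equations: [[12417, 1351, 153]; [1351, 153, 19]; [153, 19, 4]]·[c₂, c₁, c₀]ᵀ = [-7592, -836, -102]ᵀ.
Solving the 3×3 system (Gaussian elimination) gives c₂ = -2431/4450, c₁ = -743/4450, c₀ = -1696/445.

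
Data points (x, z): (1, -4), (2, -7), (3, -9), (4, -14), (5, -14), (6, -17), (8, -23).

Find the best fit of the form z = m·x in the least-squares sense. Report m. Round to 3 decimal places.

Entries of MᵀM: Σx·x = 155.
Moment sums: Σx·z = -457.
So MᵀM·[m]ᵀ = Mᵀz: [[155]]·[m]ᵀ = [-457]ᵀ.
Hence m = -457 / 155 ≈ -2.94839.

m = -2.948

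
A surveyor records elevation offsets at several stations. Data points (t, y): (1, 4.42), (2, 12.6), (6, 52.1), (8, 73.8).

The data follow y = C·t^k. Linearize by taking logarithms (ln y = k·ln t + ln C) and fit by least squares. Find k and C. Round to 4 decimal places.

k = 1.3460, C = 4.6307

Linearized form: ln y = k·ln t + ln C. From the 4 transformed points,
Sums: Σln t = 4.5643, Σ(ln t)² = 8.0149, Σln y = 12.2744, Σln t·ln y = 17.7838.
Normal system: [[8.0149, 4.5643]; [4.5643, 4]]·[k, ln C]ᵀ = [17.7838, 12.2744]ᵀ.
Solving (det = 11.2265): k = 1.34598, ln C = 1.53271, so C = exp(1.53271) = 4.63069.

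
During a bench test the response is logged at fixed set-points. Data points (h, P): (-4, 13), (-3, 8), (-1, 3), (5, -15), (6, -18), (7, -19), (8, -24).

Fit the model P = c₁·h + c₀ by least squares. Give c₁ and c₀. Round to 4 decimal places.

Forming MᵀM = [[200, 18]; [18, 7]] and MᵀP = [-587, -52]ᵀ gives MᵀM·[c₁, c₀]ᵀ = MᵀP.
Determinant 200·7 − 18² = 1076.
c₁ = ((-587)·7 − 18·(-52))/1076 = -3173/1076; c₀ = (200·(-52) − 18·(-587))/1076 = 83/538.

c₁ = -2.9489, c₀ = 0.1543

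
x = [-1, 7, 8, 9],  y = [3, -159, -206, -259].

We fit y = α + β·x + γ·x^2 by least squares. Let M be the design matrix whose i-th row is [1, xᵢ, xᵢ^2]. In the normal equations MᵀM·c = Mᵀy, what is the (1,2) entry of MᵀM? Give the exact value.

23

Row 1 ↔ basis 1, column 2 ↔ basis x, so (MᵀM)_{1,2} = Σᵢ x = (1)·(-1) + (1)·(7) + (1)·(8) + (1)·(9) = 23.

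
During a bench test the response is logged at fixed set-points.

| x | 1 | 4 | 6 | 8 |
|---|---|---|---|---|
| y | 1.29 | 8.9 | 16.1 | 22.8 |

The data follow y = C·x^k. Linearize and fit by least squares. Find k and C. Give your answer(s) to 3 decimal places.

k = 1.391, C = 1.295

Let Y = ln y. Fitting Y = k·ln x + ln C by least squares:
Over the data: Σln x = 5.2575, Σ(ln x)² = 9.4563, Σln y = 8.3463, Σln x·ln y = 14.5114.
Normal system: [[9.4563, 5.2575]; [5.2575, 4]]·[k, ln C]ᵀ = [14.5114, 8.3463]ᵀ.
Slope k = (n·Σln x·ln y − Σln x·Σln y)/(n·Σ(ln x)² − (Σln x)²) = (4·14.5114 − 5.2575·8.3463)/10.1839 = 1.39093; ln C = (Σln y − k·Σln x)/n = 0.25836, so C = exp(0.25836) = 1.29481.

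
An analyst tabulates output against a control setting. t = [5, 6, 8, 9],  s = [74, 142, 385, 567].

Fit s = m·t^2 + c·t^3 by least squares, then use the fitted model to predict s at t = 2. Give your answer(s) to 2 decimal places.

ŝ = -0.34

Setting ∂/∂m … = 0 gives: 12578·m + 102718·c = 77529;  102718·m + 855866·c = 650385.
(Σt^2·t^2 = 12578, Σt^2·t^3 = 102718, Σt^3·t^3 = 855866, Σt^2·s = 77529, Σt^3·s = 650385.)
Δ = 12578·855866 − 102718² = 214095024.
m = (77529·855866 − 102718·650385)/214095024 = -3422813/1621932; c = (12578·650385 − 102718·77529)/214095024 = 18076559/17841252.
At t = 2: ŝ = (-3422813/1621932)·(4) + (18076559/17841252)·(8) = -499275/1486771.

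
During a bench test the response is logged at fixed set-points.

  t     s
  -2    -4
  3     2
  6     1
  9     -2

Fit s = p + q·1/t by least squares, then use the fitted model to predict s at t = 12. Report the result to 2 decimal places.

Entries of XᵀX: Σ1 = 4, Σ1/t = 1/9, Σ1/t·1/t = 65/162.
Moment sums: Σs = -3, Σ1/t·s = 47/18.
So XᵀX·[p, q]ᵀ = Xᵀs: [[4, 1/9]; [1/9, 65/162]]·[p, q]ᵀ = [-3, 47/18]ᵀ.
Eliminating q: (65/162)·(row 1) − (1/9)·(row 2) gives (43/27)·p = (65/162)·(-3) − (1/9)·(47/18) = -121/81, so p = -121/129.
Then q = ((47/18) − (1/9)·(-121/129))/(65/162) = 291/43.
At t = 12: ŝ = (-121/129)·(1) + (291/43)·(1/12) = -193/516.

ŝ = -0.37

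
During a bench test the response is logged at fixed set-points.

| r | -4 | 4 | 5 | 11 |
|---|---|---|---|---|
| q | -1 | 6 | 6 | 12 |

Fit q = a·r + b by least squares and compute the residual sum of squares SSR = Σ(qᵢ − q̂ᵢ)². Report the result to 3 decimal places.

SSR = 0.504

From the data, Σr·r = 178, Σr = 16, Σ1 = 4.
For Mᵀq: Σr·q = 190, Σq = 23.
MᵀM·[a, b]ᵀ = Mᵀq becomes [[178, 16]; [16, 4]]·[a, b]ᵀ = [190, 23]ᵀ.
Eliminating b: 4·(row 1) − 16·(row 2) gives 456·a = 4·190 − 16·23 = 392, so a = 49/57.
Then b = (23 − 16·(49/57))/4 = 527/228.
Residuals: 29/228, 1/4, -139/228, 53/228; SSR = 115/228.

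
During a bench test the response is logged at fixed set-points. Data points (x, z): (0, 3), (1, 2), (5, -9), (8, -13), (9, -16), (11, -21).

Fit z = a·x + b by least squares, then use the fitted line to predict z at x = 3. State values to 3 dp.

ẑ = -3.201

Setting ∂/∂a … = 0 gives: 292·a + 34·b = -522;  34·a + 6·b = -54.
(Σx·x = 292, Σx = 34, Σ1 = 6, Σx·z = -522, Σz = -54.)
Eliminating b: 6·(row 1) − 34·(row 2) gives 596·a = 6·(-522) − 34·(-54) = -1296, so a = -324/149.
Then b = ((-54) − 34·(-324/149))/6 = 495/149.
At x = 3: ẑ = (-324/149)·(3) + (495/149)·(1) = -477/149.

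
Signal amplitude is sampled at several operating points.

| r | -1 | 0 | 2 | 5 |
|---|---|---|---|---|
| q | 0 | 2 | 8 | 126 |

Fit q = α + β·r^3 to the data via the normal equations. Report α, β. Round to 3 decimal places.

α = 1.023, β = 0.999

Compute the Gram sums: Σ1 = 4, Σr^3 = 132, Σr^3·r^3 = 15690.
For Mᵀq: Σq = 136, Σr^3·q = 15814.
det = 4·15690 − 132² = 45336.
α = (136·15690 − 132·15814)/45336 = 1933/1889; β = (4·15814 − 132·136)/45336 = 5663/5667.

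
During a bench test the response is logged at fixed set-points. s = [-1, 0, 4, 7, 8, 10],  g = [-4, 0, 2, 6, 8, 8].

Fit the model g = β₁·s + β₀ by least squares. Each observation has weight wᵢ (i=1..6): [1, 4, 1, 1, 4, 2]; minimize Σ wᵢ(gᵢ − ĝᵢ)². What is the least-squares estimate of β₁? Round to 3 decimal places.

Forming XᵀWX = [[522, 62]; [62, 13]] and XᵀWg = [470, 52]ᵀ gives XᵀWX·[β₁, β₀]ᵀ = XᵀWg.
Δ = 522·13 − 62² = 2942.
β₁ = (470·13 − 62·52)/2942 = 1443/1471; β₀ = (522·52 − 62·470)/2942 = -998/1471.

β₁ = 0.981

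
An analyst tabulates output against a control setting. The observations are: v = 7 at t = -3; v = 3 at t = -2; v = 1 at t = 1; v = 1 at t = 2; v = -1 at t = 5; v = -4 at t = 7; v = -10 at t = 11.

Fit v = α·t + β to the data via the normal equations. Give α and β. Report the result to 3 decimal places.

Forming MᵀM = [[213, 21]; [21, 7]] and Mᵀv = [-167, -3]ᵀ gives MᵀM·[α, β]ᵀ = Mᵀv.
Determinant 213·7 − 21² = 1050.
α = ((-167)·7 − 21·(-3))/1050 = -79/75; β = (213·(-3) − 21·(-167))/1050 = 478/175.

α = -1.053, β = 2.731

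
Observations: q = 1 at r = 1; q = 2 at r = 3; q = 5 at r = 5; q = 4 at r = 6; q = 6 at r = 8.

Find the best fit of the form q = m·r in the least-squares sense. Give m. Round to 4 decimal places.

Normal-equation sums: Σr·r = 135.
For Aᵀq: Σr·q = 104.
Normal equations: [[135]]·[m]ᵀ = [104]ᵀ.
m = 104/135 = 0.77037.

m = 0.7704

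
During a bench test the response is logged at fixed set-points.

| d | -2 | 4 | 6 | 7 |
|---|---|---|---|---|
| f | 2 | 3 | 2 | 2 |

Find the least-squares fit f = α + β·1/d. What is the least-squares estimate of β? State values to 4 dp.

Entries of XᵀX: Σ1 = 4, Σ1/d = 5/84, Σ1/d·1/d = 2545/7056.
Right-hand side: Σf = 9, Σ1/d·f = 31/84.
Determinant 4·(2545/7056) − (5/84)² = 3385/2352.
α = (9·(2545/7056) − (5/84)·(31/84))/(3385/2352) = 4550/2031; β = (4·(31/84) − (5/84)·9)/(3385/2352) = 2212/3385.

β = 0.6535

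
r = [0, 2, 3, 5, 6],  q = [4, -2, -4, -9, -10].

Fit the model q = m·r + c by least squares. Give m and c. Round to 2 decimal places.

Compute the Gram sums: Σr·r = 74, Σr = 16, Σ1 = 5.
Moment sums: Σr·q = -121, Σq = -21.
So XᵀX·[m, c]ᵀ = Xᵀq: [[74, 16]; [16, 5]]·[m, c]ᵀ = [-121, -21]ᵀ.
det = 74·5 − 16² = 114.
m = ((-121)·5 − 16·(-21))/114 = -269/114; c = (74·(-21) − 16·(-121))/114 = 191/57.

m = -2.36, c = 3.35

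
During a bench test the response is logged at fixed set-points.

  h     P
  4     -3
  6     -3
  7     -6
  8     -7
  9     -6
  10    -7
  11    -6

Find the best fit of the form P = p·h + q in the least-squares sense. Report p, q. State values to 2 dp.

Forming MᵀM = [[467, 55]; [55, 7]] and MᵀP = [-318, -38]ᵀ gives MᵀM·[p, q]ᵀ = MᵀP.
Δ = 467·7 − 55² = 244.
p = ((-318)·7 − 55·(-38))/244 = -34/61; q = (467·(-38) − 55·(-318))/244 = -64/61.

p = -0.56, q = -1.05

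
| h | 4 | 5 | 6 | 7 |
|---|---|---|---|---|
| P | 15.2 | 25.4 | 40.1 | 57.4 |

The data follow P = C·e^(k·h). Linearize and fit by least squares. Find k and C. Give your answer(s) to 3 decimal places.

Taking logs, ln P = k·h + ln C, so regress ln P on h.
Σh = 22.0000, Σ(h)² = 126.0000, Σln P = 13.6975, Σh·ln P = 77.5575.
Equations: 126.0000·k + 22.0000·ln C = 77.5575;  22.0000·k + 4·ln C = 13.6975.
Δ = 126.0000·4 − (22.0000)² = 20.0000; k = (77.5575·4 − 22.0000·13.6975)/20.0000 = 0.44429, ln C = (126.0000·13.6975 − 22.0000·77.5575)/20.0000 = 0.98079, so C = exp(0.98079) = 2.66655.

k = 0.444, C = 2.667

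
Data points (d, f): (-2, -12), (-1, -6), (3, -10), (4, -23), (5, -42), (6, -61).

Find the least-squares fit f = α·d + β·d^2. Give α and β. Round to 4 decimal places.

α = 2.4891, β = -2.1147

The normal system XᵀX·[α, β]ᵀ = Xᵀf is [[91, 423]; [423, 2275]]·[α, β]ᵀ = [-668, -3758]ᵀ.
det = 91·2275 − 423² = 28096.
α = ((-668)·2275 − 423·(-3758))/28096 = 34967/14048; β = (91·(-3758) − 423·(-668))/28096 = -29707/14048.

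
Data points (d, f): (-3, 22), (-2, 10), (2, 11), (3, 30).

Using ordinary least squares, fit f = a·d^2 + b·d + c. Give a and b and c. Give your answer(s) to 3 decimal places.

The normal system XᵀX·[a, b, c]ᵀ = Xᵀf is [[194, 0, 26]; [0, 26, 0]; [26, 0, 4]]·[a, b, c]ᵀ = [552, 26, 73]ᵀ.
Inverting the 3×3 Gram matrix, [a, b, c]ᵀ = [31/10, 1, -19/10]ᵀ.

a = 3.100, b = 1.000, c = -1.900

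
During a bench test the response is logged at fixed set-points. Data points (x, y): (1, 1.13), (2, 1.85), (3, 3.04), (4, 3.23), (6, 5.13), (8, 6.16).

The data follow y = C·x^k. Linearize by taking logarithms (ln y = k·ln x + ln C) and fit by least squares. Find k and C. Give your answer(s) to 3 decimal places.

With ln yᵢ as the transformed response and ln xᵢ as the regressor:
Sums: Σln x = 7.0493, Σ(ln x)² = 11.1437, Σln y = 6.4749, Σln x·ln y = 9.9836.
Normal system: [[11.1437, 7.0493]; [7.0493, 6]]·[k, ln C]ᵀ = [9.9836, 6.4749]ᵀ.
Δ = 11.1437·6 − (7.0493)² = 17.1702; k = (9.9836·6 − 7.0493·6.4749)/17.1702 = 0.83041, ln C = (11.1437·6.4749 − 7.0493·9.9836)/17.1702 = 0.10352, so C = exp(0.10352) = 1.10907.

k = 0.830, C = 1.109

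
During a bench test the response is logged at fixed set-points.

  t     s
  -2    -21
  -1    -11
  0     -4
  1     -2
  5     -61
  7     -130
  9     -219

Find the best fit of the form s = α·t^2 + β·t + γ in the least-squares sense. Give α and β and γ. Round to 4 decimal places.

Normal-equation sums: Σt^2·t^2 = 9605, Σt^2·t = 1189, Σt^2 = 161, Σt·t = 161, Σt = 19, Σ1 = 7.
For Mᵀs: Σt^2·s = -25731, Σt·s = -3135, Σs = -448.
Normal equations: [[9605, 1189, 161]; [1189, 161, 19]; [161, 19, 7]]·[α, β, γ]ᵀ = [-25731, -3135, -448]ᵀ.
Solving the 3×3 system (Gaussian elimination) gives α = -285911/93734, β = 321027/93734, γ = -147191/46867.

α = -3.0502, β = 3.4249, γ = -3.1406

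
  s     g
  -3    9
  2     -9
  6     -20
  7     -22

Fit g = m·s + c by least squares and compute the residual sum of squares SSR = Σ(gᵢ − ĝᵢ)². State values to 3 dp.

SSR = 4.210

With design matrix X, XᵀX = [[98, 12]; [12, 4]] and Xᵀg = [-319, -42]ᵀ.
Δ = 98·4 − 12² = 248.
m = ((-319)·4 − 12·(-42))/248 = -193/62; c = (98·(-42) − 12·(-319))/248 = -36/31.
Residuals: 51/62, -50/31, -5/31, 59/62; SSR = 261/62.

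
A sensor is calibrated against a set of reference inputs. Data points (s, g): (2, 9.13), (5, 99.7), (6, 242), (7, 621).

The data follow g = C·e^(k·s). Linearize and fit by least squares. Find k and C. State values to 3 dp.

Let Y = ln g. Fitting Y = k·s + ln C by least squares:
Σs = 20.0000, Σ(s)² = 114.0000, Σln g = 18.7340, Σs·ln g = 105.3869.
Equations: 114.0000·k + 20.0000·ln C = 105.3869;  20.0000·k + 4·ln C = 18.7340.
Slope k = (n·Σs·ln g − Σs·Σln g)/(n·Σ(s)² − (Σs)²) = (4·105.3869 − 20.0000·18.7340)/56.0000 = 0.83692; ln C = (Σln g − k·Σs)/n = 0.49889, so C = exp(0.49889) = 1.64690.

k = 0.837, C = 1.647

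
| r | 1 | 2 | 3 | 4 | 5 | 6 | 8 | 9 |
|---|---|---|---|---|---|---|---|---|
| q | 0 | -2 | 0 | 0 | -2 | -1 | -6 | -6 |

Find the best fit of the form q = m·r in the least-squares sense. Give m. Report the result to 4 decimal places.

XᵀX·[m]ᵀ = Xᵀq reads: 236·m = -122.
(Σr·r = 236, Σr·q = -122.)
m = (-122)/236 = -0.516949.

m = -0.5169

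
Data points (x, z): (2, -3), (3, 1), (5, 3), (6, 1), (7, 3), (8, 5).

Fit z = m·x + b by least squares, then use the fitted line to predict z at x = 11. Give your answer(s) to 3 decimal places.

ẑ = 7.609

Sums needed: Σx·x = 187, Σx = 31, Σ1 = 6.
And Σx·z = 79, Σz = 10.
Eliminating b: 6·(row 1) − 31·(row 2) gives 161·m = 6·79 − 31·10 = 164, so m = 164/161.
Then b = (10 − 31·(164/161))/6 = -579/161.
At x = 11: ẑ = (164/161)·(11) + (-579/161)·(1) = 175/23.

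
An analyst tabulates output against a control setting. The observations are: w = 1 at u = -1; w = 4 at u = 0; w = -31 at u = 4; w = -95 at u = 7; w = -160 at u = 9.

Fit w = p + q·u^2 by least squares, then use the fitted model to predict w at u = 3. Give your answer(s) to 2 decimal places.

The normal system XᵀX·[p, q]ᵀ = Xᵀw is [[5, 147]; [147, 9219]]·[p, q]ᵀ = [-281, -18110]ᵀ.
Δ = 5·9219 − 147² = 24486.
p = ((-281)·9219 − 147·(-18110))/24486 = 3411/1166; q = (5·(-18110) − 147·(-281))/24486 = -49243/24486.
At u = 3: ŵ = (3411/1166)·(1) + (-49243/24486)·(9) = -61926/4081.

ŵ = -15.17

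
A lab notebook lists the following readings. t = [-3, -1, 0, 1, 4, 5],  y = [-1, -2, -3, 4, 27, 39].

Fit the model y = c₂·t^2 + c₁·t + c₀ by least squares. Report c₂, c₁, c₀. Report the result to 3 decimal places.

From the data, Σt^2·t^2 = 964, Σt^2·t = 162, Σt^2 = 52, Σt·t = 52, Σt = 6, Σ1 = 6.
For Mᵀy: Σt^2·y = 1400, Σt·y = 312, Σy = 64.
Normal equations: [[964, 162, 52]; [162, 52, 6]; [52, 6, 6]]·[c₂, c₁, c₀]ᵀ = [1400, 312, 64]ᵀ.
Row-reducing yields c₂ = 8704/8635, c₁ = 468/157, c₀ = -9068/8635.

c₂ = 1.008, c₁ = 2.981, c₀ = -1.050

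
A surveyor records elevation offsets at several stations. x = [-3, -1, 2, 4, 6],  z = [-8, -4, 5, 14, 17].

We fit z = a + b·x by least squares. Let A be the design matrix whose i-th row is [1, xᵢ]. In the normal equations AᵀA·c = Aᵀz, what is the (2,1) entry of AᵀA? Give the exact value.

8

Row 2 ↔ basis x, column 1 ↔ basis 1, so (AᵀA)_{2,1} = Σᵢ x = (-3)·(1) + (-1)·(1) + (2)·(1) + (4)·(1) + (6)·(1) = 8.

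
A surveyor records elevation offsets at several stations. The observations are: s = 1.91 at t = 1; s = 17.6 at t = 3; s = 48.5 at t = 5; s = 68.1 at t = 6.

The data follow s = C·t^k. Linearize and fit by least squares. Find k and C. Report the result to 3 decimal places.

k = 2.000, C = 1.924

With ln sᵢ as the transformed response and ln tᵢ as the regressor:
Over the data: Σln t = 4.4998, Σ(ln t)² = 7.0076, Σln s = 11.6175, Σln t·ln s = 16.9608.
Normal system: [[7.0076, 4.4998]; [4.4998, 4]]·[k, ln C]ᵀ = [16.9608, 11.6175]ᵀ.
Slope k = (n·Σln t·ln s − Σln t·Σln s)/(n·Σ(ln t)² − (Σln t)²) = (4·16.9608 − 4.4998·11.6175)/7.7823 = 2.00026; ln C = (Σln s − k·Σln t)/n = 0.65419, so C = exp(0.65419) = 1.92359.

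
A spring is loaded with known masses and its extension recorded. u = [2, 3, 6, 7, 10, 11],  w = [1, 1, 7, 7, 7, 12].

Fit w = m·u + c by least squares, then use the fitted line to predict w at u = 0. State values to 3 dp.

ŵ = -1.163

Setting ∂/∂m … = 0 gives: 319·m + 39·c = 298;  39·m + 6·c = 35.
(Σu·u = 319, Σu = 39, Σ1 = 6, Σu·w = 298, Σw = 35.)
Δ = 319·6 − 39² = 393.
m = (298·6 − 39·35)/393 = 141/131; c = (319·35 − 39·298)/393 = -457/393.
At u = 0: ŵ = (141/131)·(0) + (-457/393)·(1) = -457/393.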